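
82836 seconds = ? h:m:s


23h 0m 36s

Hours: 82836 ÷ 3600 = 23 remainder 36
Minutes: 36 ÷ 60 = 0 remainder 36
Seconds: 36


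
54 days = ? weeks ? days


Weeks: 54 ÷ 7 = 7 remainder 5

7 weeks 5 days


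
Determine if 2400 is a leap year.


Yes

Rules: divisible by 4 AND (not by 100 OR by 400)
2400 ÷ 4 = 600 exactly → divisible by 4
2400 ÷ 100 = 24 exactly → divisible by 100
2400 ÷ 400 = 6 exactly → divisible by 400
Divisible by 400 → leap year


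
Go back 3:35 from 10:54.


07:19

Start: 654 minutes from midnight
Subtract: 215 minutes
Remaining: 654 - 215 = 439
Hours: 7, Minutes: 19


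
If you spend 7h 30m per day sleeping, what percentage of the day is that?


Time: 450 minutes
Day: 1440 minutes
Percentage = (450/1440) × 100 ≈ 31.3%

31.3%


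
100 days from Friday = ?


Start: Friday (index 4)
(4 + 100) mod 7
= 104 mod 7
= 6
Index 6 → Sunday

Sunday


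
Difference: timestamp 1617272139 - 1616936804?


Difference = 1617272139 - 1616936804 = 335335 seconds
In hours: 335335 / 3600 ≈ 93.1
In days: 335335 / 86400 ≈ 3.88

335335 seconds (93.1 hours / 3.88 days)


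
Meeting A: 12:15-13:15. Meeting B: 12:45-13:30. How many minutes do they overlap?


Meeting A: 735-795 (in minutes from midnight)
Meeting B: 765-810
Overlap start = max(735, 765) = 765
Overlap end = min(795, 810) = 795
Overlap = max(0, 795 - 765) = 30 min

30 minutes


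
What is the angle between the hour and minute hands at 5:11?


89.5°

Hour hand = 5×30 + 11×0.5 = 155.5°
Minute hand = 11×6 = 66°
Difference = |155.5 - 66| = 89.5°


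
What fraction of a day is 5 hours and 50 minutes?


Total minutes: 5×60 + 50 = 350
Day = 24×60 = 1440 minutes
Fraction = 350/1440 ≈ 0.2431
As a percentage: 350/1440 × 100 ≈ 24.31%

0.2431 (24.31%)


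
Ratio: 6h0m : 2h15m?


8:3 (2.67)

Duration 1: 360 minutes
Duration 2: 135 minutes
Ratio = 360:135
GCD = 45
Simplified = 8:3
As a decimal: 8/3 ≈ 2.67


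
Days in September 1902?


Month: September (month 9)
September has 30 days

30 days


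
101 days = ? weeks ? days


14 weeks 3 days

Weeks: 101 ÷ 7 = 14 remainder 3


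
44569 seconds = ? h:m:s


12h 22m 49s

Hours: 44569 ÷ 3600 = 12 remainder 1369
Minutes: 1369 ÷ 60 = 22 remainder 49
Seconds: 49


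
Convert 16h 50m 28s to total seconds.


Hours: 16 × 3600 = 57600
Minutes: 50 × 60 = 3000
Seconds: 28
Total = 57600 + 3000 + 28 = 60628

60628 seconds


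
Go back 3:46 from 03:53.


Start: 233 minutes from midnight
Subtract: 226 minutes
Remaining: 233 - 226 = 7
Hours: 0, Minutes: 7

00:07


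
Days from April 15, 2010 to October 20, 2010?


188 days

From April 15, 2010 to October 20, 2010
Rest of April 2010: 30 - 15 = 15
Full months: May 31, June 30, July 31, August 31, September 30
Days into October 2010: 20
Total = 15 + 31 + 30 + 31 + 31 + 30 + 20 = 188 days


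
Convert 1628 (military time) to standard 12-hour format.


Hour: 16
16 - 12 = 4 → PM

4:28 PM


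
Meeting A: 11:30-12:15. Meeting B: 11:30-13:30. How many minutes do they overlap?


Meeting A: 690-735 (in minutes from midnight)
Meeting B: 690-810
Overlap start = max(690, 690) = 690
Overlap end = min(735, 810) = 735
Overlap = max(0, 735 - 690) = 45 min

45 minutes


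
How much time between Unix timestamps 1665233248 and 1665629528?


396280 seconds (110.1 hours / 4.59 days)

Difference = 1665629528 - 1665233248 = 396280 seconds
In hours: 396280 / 3600 ≈ 110.1
In days: 396280 / 86400 ≈ 4.59


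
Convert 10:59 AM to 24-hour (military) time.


10:59

Input: 10:59 AM
AM hour stays: 10


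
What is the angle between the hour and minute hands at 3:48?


174.0°

Hour hand = 3×30 + 48×0.5 = 114.0°
Minute hand = 48×6 = 288°
Difference = |114.0 - 288| = 174.0°


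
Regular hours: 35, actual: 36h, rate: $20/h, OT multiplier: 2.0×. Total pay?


Regular: 35h × $20 = $700.00
Overtime: 36 - 35 = 1h
OT pay: 1h × $20 × 2.0 = $40.00
Total = $700.00 + $40.00 = $740.00

$740.00


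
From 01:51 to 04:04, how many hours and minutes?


2h 13m

End time in minutes: 4×60 + 4 = 244
Start time in minutes: 1×60 + 51 = 111
Difference = 244 - 111 = 133 minutes
= 2 hours 13 minutes


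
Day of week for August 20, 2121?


Wednesday

Zeller's congruence:
q=20, m=8, k=21, j=21
h = (20 + ⌊13×9/5⌋ + 21 + ⌊21/4⌋ + ⌊21/4⌋ - 2×21) mod 7
= (20 + 23 + 21 + 5 + 5 - 42) mod 7
= 32 mod 7 = 4
h=4 → Wednesday


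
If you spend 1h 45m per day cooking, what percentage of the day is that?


7.3%

Time: 105 minutes
Day: 1440 minutes
Percentage = (105/1440) × 100 ≈ 7.3%


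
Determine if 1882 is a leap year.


Rules: divisible by 4 AND (not by 100 OR by 400)
1882 ÷ 4 = 470 remainder 2 → not divisible by 4
Not divisible by 4 → not a leap year

No


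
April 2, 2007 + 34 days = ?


Start: April 2, 2007
Add 34 days
April 2 → May 1: 30 - 2 + 1 = 29 days (34 - 29 = 5 left)
May 1 + 5 = May 6, 2007

May 6, 2007


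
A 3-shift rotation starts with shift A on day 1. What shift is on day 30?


Shift C

Shifts: A, B, C
Start: A (index 0)
Day 30: (0 + 30 - 1) mod 3
= 29 mod 3
= 2
Index 2 → shift C


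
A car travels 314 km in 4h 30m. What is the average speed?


69.8 km/h

Distance: 314 km
Time: 4h 30m = 270 min = 270/60 = 9/2 hours
Speed = 314 ÷ (9/2) = 314 × 2 / 9 = 628/9 ≈ 69.8 km/h


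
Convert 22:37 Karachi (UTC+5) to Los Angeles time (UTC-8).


Time difference = UTC-8 - UTC+5 = -13 hours
New hour = (22 -13) mod 24
= 9 mod 24 = 9
Minutes unchanged → 09:37

09:37


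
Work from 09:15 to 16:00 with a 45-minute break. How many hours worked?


Total time = (16×60+0) - (9×60+15)
= 960 - 555 = 405 min
Minus break: 405 - 45 = 360 min
= 6h 0m

6h 0m (360 minutes)


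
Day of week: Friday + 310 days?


Start: Friday (index 4)
(4 + 310) mod 7
= 314 mod 7
= 6
Index 6 → Sunday

Sunday


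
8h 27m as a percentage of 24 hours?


Total minutes: 8×60 + 27 = 507
Day = 24×60 = 1440 minutes
Fraction = 507/1440 ≈ 0.3521
As a percentage: 507/1440 × 100 ≈ 35.21%

0.3521 (35.21%)


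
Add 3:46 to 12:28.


16:14

Start: 748 minutes from midnight
Add: 226 minutes
Total: 974 minutes
Hours: 974 ÷ 60 = 16 remainder 14


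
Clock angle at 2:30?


105.0°

Hour hand = 2×30 + 30×0.5 = 75.0°
Minute hand = 30×6 = 180°
Difference = |75.0 - 180| = 105.0°


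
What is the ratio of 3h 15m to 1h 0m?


Duration 1: 195 minutes
Duration 2: 60 minutes
Ratio = 195:60
GCD = 15
Simplified = 13:4
As a decimal: 13/4 = 3.25

13:4 (3.25)


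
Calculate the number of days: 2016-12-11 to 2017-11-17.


From December 11, 2016 to November 17, 2017
Rest of December 2016: 31 - 11 = 20
Full months: January 31, February 2017 28, March 31, April 30, May 31, June 30, July 31, August 31, September 30, October 31
Days into November 2017: 17
Total = 20 + 31 + 28 + 31 + 30 + 31 + 30 + 31 + 31 + 30 + 31 + 17 = 341 days

341 days


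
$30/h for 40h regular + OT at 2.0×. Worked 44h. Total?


$1440.00

Regular: 40h × $30 = $1200.00
Overtime: 44 - 40 = 4h
OT pay: 4h × $30 × 2.0 = $240.00
Total = $1200.00 + $240.00 = $1440.00


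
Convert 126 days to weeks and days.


Weeks: 126 ÷ 7 = 18 remainder 0

18 weeks 0 days


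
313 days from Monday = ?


Saturday

Start: Monday (index 0)
(0 + 313) mod 7
= 313 mod 7
= 5
Index 5 → Saturday


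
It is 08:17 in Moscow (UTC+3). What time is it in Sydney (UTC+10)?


15:17

Time difference = UTC+10 - UTC+3 = +7 hours
New hour = (8 + 7) mod 24
= 15 mod 24 = 15
Minutes unchanged → 15:17


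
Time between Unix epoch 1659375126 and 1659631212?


Difference = 1659631212 - 1659375126 = 256086 seconds
In hours: 256086 / 3600 ≈ 71.1
In days: 256086 / 86400 ≈ 2.96

256086 seconds (71.1 hours / 2.96 days)


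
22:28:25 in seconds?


Hours: 22 × 3600 = 79200
Minutes: 28 × 60 = 1680
Seconds: 25
Total = 79200 + 1680 + 25 = 80905

80905 seconds


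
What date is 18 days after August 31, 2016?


Start: August 31, 2016
Add 18 days
August 31 → September 1: 31 - 31 + 1 = 1 days (18 - 1 = 17 left)
September 1 + 17 = September 18, 2016

September 18, 2016


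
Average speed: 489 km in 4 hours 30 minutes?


108.7 km/h

Distance: 489 km
Time: 4h 30m = 270 min = 270/60 = 9/2 hours
Speed = 489 ÷ (9/2) = 489 × 2 / 9 = 978/9 ≈ 108.7 km/h


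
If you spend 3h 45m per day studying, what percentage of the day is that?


15.6%

Time: 225 minutes
Day: 1440 minutes
Percentage = (225/1440) × 100 ≈ 15.6%


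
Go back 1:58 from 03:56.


Start: 236 minutes from midnight
Subtract: 118 minutes
Remaining: 236 - 118 = 118
Hours: 1, Minutes: 58

01:58


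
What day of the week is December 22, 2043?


Zeller's congruence:
q=22, m=12, k=43, j=20
h = (22 + ⌊13×13/5⌋ + 43 + ⌊43/4⌋ + ⌊20/4⌋ - 2×20) mod 7
= (22 + 33 + 43 + 10 + 5 - 40) mod 7
= 73 mod 7 = 3
h=3 → Tuesday

Tuesday


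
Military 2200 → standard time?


Hour: 22
22 - 12 = 10 → PM

10:00 PM


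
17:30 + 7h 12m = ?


00:42 (next day)

Start: 1050 minutes from midnight
Add: 432 minutes
Total: 1482 minutes
Hours: 1482 ÷ 60 = 24 remainder 42
24 ≥ 24 → 24 - 24 = 0 (next day)


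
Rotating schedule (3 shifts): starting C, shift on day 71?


Shift A

Shifts: A, B, C
Start: C (index 2)
Day 71: (2 + 71 - 1) mod 3
= 72 mod 3
= 0
Index 0 → shift A


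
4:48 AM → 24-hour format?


Input: 4:48 AM
AM hour stays: 4

04:48


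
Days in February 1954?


28 days

Month: February (month 2)
February: 28 or 29 (leap year)
1954 leap year? No


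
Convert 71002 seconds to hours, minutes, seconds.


Hours: 71002 ÷ 3600 = 19 remainder 2602
Minutes: 2602 ÷ 60 = 43 remainder 22
Seconds: 22

19h 43m 22s


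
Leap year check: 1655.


Rules: divisible by 4 AND (not by 100 OR by 400)
1655 ÷ 4 = 413 remainder 3 → not divisible by 4
Not divisible by 4 → not a leap year

No


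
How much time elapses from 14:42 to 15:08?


0h 26m

End time in minutes: 15×60 + 8 = 908
Start time in minutes: 14×60 + 42 = 882
Difference = 908 - 882 = 26 minutes
= 0 hours 26 minutes


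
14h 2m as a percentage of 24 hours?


Total minutes: 14×60 + 2 = 842
Day = 24×60 = 1440 minutes
Fraction = 842/1440 ≈ 0.5847
As a percentage: 842/1440 × 100 ≈ 58.47%

0.5847 (58.47%)


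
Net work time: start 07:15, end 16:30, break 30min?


Total time = (16×60+30) - (7×60+15)
= 990 - 435 = 555 min
Minus break: 555 - 30 = 525 min
= 8h 45m

8h 45m (525 minutes)


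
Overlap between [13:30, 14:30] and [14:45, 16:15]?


0 minutes

Meeting A: 810-870 (in minutes from midnight)
Meeting B: 885-975
Overlap start = max(810, 885) = 885
Overlap end = min(870, 975) = 870
Overlap = max(0, 870 - 885) = 0 min


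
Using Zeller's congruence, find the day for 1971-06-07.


Zeller's congruence:
q=7, m=6, k=71, j=19
h = (7 + ⌊13×7/5⌋ + 71 + ⌊71/4⌋ + ⌊19/4⌋ - 2×19) mod 7
= (7 + 18 + 71 + 17 + 4 - 38) mod 7
= 79 mod 7 = 2
h=2 → Monday

Monday


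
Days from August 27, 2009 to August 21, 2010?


359 days

From August 27, 2009 to August 21, 2010
Rest of August 2009: 31 - 27 = 4
Full months: September 30, October 31, November 30, December 31, January 31, February 2010 28, March 31, April 30, May 31, June 30, July 31
Days into August 2010: 21
Total = 4 + 30 + 31 + 30 + 31 + 31 + 28 + 31 + 30 + 31 + 30 + 31 + 21 = 359 days


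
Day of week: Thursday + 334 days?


Tuesday

Start: Thursday (index 3)
(3 + 334) mod 7
= 337 mod 7
= 1
Index 1 → Tuesday


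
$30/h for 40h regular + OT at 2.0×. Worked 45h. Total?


$1500.00

Regular: 40h × $30 = $1200.00
Overtime: 45 - 40 = 5h
OT pay: 5h × $30 × 2.0 = $300.00
Total = $1200.00 + $300.00 = $1500.00


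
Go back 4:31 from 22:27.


Start: 1347 minutes from midnight
Subtract: 271 minutes
Remaining: 1347 - 271 = 1076
Hours: 17, Minutes: 56

17:56


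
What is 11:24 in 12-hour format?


11:24 AM

Hour: 11
11 < 12 → AM


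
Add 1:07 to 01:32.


Start: 92 minutes from midnight
Add: 67 minutes
Total: 159 minutes
Hours: 159 ÷ 60 = 2 remainder 39

02:39


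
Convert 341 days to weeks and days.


48 weeks 5 days

Weeks: 341 ÷ 7 = 48 remainder 5


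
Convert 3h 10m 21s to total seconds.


Hours: 3 × 3600 = 10800
Minutes: 10 × 60 = 600
Seconds: 21
Total = 10800 + 600 + 21 = 11421

11421 seconds


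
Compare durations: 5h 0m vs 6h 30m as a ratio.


10:13 (0.77)

Duration 1: 300 minutes
Duration 2: 390 minutes
Ratio = 300:390
GCD = 30
Simplified = 10:13
As a decimal: 10/13 ≈ 0.77


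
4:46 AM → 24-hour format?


Input: 4:46 AM
AM hour stays: 4

04:46


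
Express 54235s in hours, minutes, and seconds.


Hours: 54235 ÷ 3600 = 15 remainder 235
Minutes: 235 ÷ 60 = 3 remainder 55
Seconds: 55

15h 3m 55s


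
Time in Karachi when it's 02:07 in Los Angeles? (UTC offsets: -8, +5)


Time difference = UTC+5 - UTC-8 = +13 hours
New hour = (2 + 13) mod 24
= 15 mod 24 = 15
Minutes unchanged → 15:07

15:07


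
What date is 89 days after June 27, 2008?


September 24, 2008

Start: June 27, 2008
Add 89 days
June 27 → July 1: 30 - 27 + 1 = 4 days (89 - 4 = 85 left)
July 1 → August 1: 31 - 1 + 1 = 31 days (85 - 31 = 54 left)
August 1 → September 1: 31 - 1 + 1 = 31 days (54 - 31 = 23 left)
September 1 + 23 = September 24, 2008


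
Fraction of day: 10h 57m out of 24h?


Total minutes: 10×60 + 57 = 657
Day = 24×60 = 1440 minutes
Fraction = 657/1440 ≈ 0.4563
As a percentage: 657/1440 × 100 ≈ 45.63%

0.4563 (45.63%)


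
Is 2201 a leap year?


Rules: divisible by 4 AND (not by 100 OR by 400)
2201 ÷ 4 = 550 remainder 1 → not divisible by 4
Not divisible by 4 → not a leap year

No


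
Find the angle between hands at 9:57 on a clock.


Hour hand = 9×30 + 57×0.5 = 298.5°
Minute hand = 57×6 = 342°
Difference = |298.5 - 342| = 43.5°

43.5°


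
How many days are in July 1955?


31 days

Month: July (month 7)
July has 31 days


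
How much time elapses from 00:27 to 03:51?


End time in minutes: 3×60 + 51 = 231
Start time in minutes: 0×60 + 27 = 27
Difference = 231 - 27 = 204 minutes
= 3 hours 24 minutes

3h 24m


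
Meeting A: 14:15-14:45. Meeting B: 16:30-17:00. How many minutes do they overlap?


0 minutes

Meeting A: 855-885 (in minutes from midnight)
Meeting B: 990-1020
Overlap start = max(855, 990) = 990
Overlap end = min(885, 1020) = 885
Overlap = max(0, 885 - 990) = 0 min


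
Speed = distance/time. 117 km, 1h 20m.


Distance: 117 km
Time: 1h 20m = 80 min = 80/60 = 4/3 hours
Speed = 117 ÷ (4/3) = 117 × 3 / 4 = 351/4 ≈ 87.8 km/h

87.8 km/h


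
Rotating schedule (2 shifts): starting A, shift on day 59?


Shifts: A, B
Start: A (index 0)
Day 59: (0 + 59 - 1) mod 2
= 58 mod 2
= 0
Index 0 → shift A

Shift A


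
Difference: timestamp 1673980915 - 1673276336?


704579 seconds (195.7 hours / 8.15 days)

Difference = 1673980915 - 1673276336 = 704579 seconds
In hours: 704579 / 3600 ≈ 195.7
In days: 704579 / 86400 ≈ 8.15


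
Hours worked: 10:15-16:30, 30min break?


Total time = (16×60+30) - (10×60+15)
= 990 - 615 = 375 min
Minus break: 375 - 30 = 345 min
= 5h 45m

5h 45m (345 minutes)


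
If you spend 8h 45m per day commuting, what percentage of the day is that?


Time: 525 minutes
Day: 1440 minutes
Percentage = (525/1440) × 100 ≈ 36.5%

36.5%


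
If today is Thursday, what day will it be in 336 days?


Thursday

Start: Thursday (index 3)
(3 + 336) mod 7
= 339 mod 7
= 3
Index 3 → Thursday


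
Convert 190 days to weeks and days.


Weeks: 190 ÷ 7 = 27 remainder 1

27 weeks 1 days


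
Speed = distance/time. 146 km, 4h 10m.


35.0 km/h

Distance: 146 km
Time: 4h 10m = 250 min = 250/60 = 25/6 hours
Speed = 146 ÷ (25/6) = 146 × 6 / 25 = 876/25 ≈ 35.0 km/h


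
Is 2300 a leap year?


No

Rules: divisible by 4 AND (not by 100 OR by 400)
2300 ÷ 4 = 575 exactly → divisible by 4
2300 ÷ 100 = 23 exactly → divisible by 100
2300 ÷ 400 = 5 remainder 300 → not divisible by 400
Divisible by 100 but not by 400 → not a leap year


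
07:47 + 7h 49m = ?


Start: 467 minutes from midnight
Add: 469 minutes
Total: 936 minutes
Hours: 936 ÷ 60 = 15 remainder 36

15:36


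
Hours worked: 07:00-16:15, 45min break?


8h 30m (510 minutes)

Total time = (16×60+15) - (7×60+0)
= 975 - 420 = 555 min
Minus break: 555 - 45 = 510 min
= 8h 30m


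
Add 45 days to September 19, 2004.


November 3, 2004

Start: September 19, 2004
Add 45 days
September 19 → October 1: 30 - 19 + 1 = 12 days (45 - 12 = 33 left)
October 1 → November 1: 31 - 1 + 1 = 31 days (33 - 31 = 2 left)
November 1 + 2 = November 3, 2004


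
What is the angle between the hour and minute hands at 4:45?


Hour hand = 4×30 + 45×0.5 = 142.5°
Minute hand = 45×6 = 270°
Difference = |142.5 - 270| = 127.5°

127.5°


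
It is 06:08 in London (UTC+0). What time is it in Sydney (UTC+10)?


16:08

Time difference = UTC+10 - UTC+0 = +10 hours
New hour = (6 + 10) mod 24
= 16 mod 24 = 16
Minutes unchanged → 16:08


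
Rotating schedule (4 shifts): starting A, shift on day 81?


Shift A

Shifts: A, B, C, D
Start: A (index 0)
Day 81: (0 + 81 - 1) mod 4
= 80 mod 4
= 0
Index 0 → shift A


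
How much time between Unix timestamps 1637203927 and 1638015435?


Difference = 1638015435 - 1637203927 = 811508 seconds
In hours: 811508 / 3600 ≈ 225.4
In days: 811508 / 86400 ≈ 9.39

811508 seconds (225.4 hours / 9.39 days)


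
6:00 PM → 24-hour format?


18:00

Input: 6:00 PM
PM: 6 + 12 = 18


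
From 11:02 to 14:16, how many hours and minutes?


3h 14m

End time in minutes: 14×60 + 16 = 856
Start time in minutes: 11×60 + 2 = 662
Difference = 856 - 662 = 194 minutes
= 3 hours 14 minutes


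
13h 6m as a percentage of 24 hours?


0.5458 (54.58%)

Total minutes: 13×60 + 6 = 786
Day = 24×60 = 1440 minutes
Fraction = 786/1440 ≈ 0.5458
As a percentage: 786/1440 × 100 ≈ 54.58%


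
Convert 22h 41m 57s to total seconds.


Hours: 22 × 3600 = 79200
Minutes: 41 × 60 = 2460
Seconds: 57
Total = 79200 + 2460 + 57 = 81717

81717 seconds


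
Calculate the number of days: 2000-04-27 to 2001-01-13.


From April 27, 2000 to January 13, 2001
Rest of April 2000: 30 - 27 = 3
Full months: May 31, June 30, July 31, August 31, September 30, October 31, November 30, December 31
Days into January 2001: 13
Total = 3 + 31 + 30 + 31 + 31 + 30 + 31 + 30 + 31 + 13 = 261 days

261 days


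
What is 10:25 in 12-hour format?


10:25 AM

Hour: 10
10 < 12 → AM


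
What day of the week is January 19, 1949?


Wednesday

Zeller's congruence:
q=19, m=13, k=48, j=19
h = (19 + ⌊13×14/5⌋ + 48 + ⌊48/4⌋ + ⌊19/4⌋ - 2×19) mod 7
= (19 + 36 + 48 + 12 + 4 - 38) mod 7
= 81 mod 7 = 4
h=4 → Wednesday


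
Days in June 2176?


30 days

Month: June (month 6)
June has 30 days


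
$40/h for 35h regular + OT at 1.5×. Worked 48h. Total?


Regular: 35h × $40 = $1400.00
Overtime: 48 - 35 = 13h
OT pay: 13h × $40 × 1.5 = $780.00
Total = $1400.00 + $780.00 = $2180.00

$2180.00


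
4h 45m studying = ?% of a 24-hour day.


19.8%

Time: 285 minutes
Day: 1440 minutes
Percentage = (285/1440) × 100 ≈ 19.8%


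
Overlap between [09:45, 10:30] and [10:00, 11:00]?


Meeting A: 585-630 (in minutes from midnight)
Meeting B: 600-660
Overlap start = max(585, 600) = 600
Overlap end = min(630, 660) = 630
Overlap = max(0, 630 - 600) = 30 min

30 minutes


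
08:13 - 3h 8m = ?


Start: 493 minutes from midnight
Subtract: 188 minutes
Remaining: 493 - 188 = 305
Hours: 5, Minutes: 5

05:05


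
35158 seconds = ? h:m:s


Hours: 35158 ÷ 3600 = 9 remainder 2758
Minutes: 2758 ÷ 60 = 45 remainder 58
Seconds: 58

9h 45m 58s


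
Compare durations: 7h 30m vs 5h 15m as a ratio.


Duration 1: 450 minutes
Duration 2: 315 minutes
Ratio = 450:315
GCD = 45
Simplified = 10:7
As a decimal: 10/7 ≈ 1.43

10:7 (1.43)


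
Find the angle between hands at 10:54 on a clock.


Hour hand = 10×30 + 54×0.5 = 327.0°
Minute hand = 54×6 = 324°
Difference = |327.0 - 324| = 3.0°

3.0°


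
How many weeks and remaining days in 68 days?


9 weeks 5 days

Weeks: 68 ÷ 7 = 9 remainder 5


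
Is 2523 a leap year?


Rules: divisible by 4 AND (not by 100 OR by 400)
2523 ÷ 4 = 630 remainder 3 → not divisible by 4
Not divisible by 4 → not a leap year

No


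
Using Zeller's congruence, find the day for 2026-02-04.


Zeller's congruence:
q=4, m=14, k=25, j=20
h = (4 + ⌊13×15/5⌋ + 25 + ⌊25/4⌋ + ⌊20/4⌋ - 2×20) mod 7
= (4 + 39 + 25 + 6 + 5 - 40) mod 7
= 39 mod 7 = 4
h=4 → Wednesday

Wednesday


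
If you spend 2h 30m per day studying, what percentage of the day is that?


Time: 150 minutes
Day: 1440 minutes
Percentage = (150/1440) × 100 ≈ 10.4%

10.4%


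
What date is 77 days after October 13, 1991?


December 29, 1991

Start: October 13, 1991
Add 77 days
October 13 → November 1: 31 - 13 + 1 = 19 days (77 - 19 = 58 left)
November 1 → December 1: 30 - 1 + 1 = 30 days (58 - 30 = 28 left)
December 1 + 28 = December 29, 1991


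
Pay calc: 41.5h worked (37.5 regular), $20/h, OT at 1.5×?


Regular: 37.5h × $20 = $750.00
Overtime: 41.5 - 37.5 = 4.0h
OT pay: 4.0h × $20 × 1.5 = $120.00
Total = $750.00 + $120.00 = $870.00

$870.00


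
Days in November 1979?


Month: November (month 11)
November has 30 days

30 days


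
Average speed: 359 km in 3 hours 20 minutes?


107.7 km/h

Distance: 359 km
Time: 3h 20m = 200 min = 200/60 = 10/3 hours
Speed = 359 ÷ (10/3) = 359 × 3 / 10 = 1077/10 = 107.7 km/h


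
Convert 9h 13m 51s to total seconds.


33231 seconds

Hours: 9 × 3600 = 32400
Minutes: 13 × 60 = 780
Seconds: 51
Total = 32400 + 780 + 51 = 33231


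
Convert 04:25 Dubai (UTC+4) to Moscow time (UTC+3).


Time difference = UTC+3 - UTC+4 = -1 hours
New hour = (4 -1) mod 24
= 3 mod 24 = 3
Minutes unchanged → 03:25

03:25


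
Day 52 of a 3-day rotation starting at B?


Shift B

Shifts: A, B, C
Start: B (index 1)
Day 52: (1 + 52 - 1) mod 3
= 52 mod 3
= 1
Index 1 → shift B


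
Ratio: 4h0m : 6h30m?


8:13 (0.62)

Duration 1: 240 minutes
Duration 2: 390 minutes
Ratio = 240:390
GCD = 30
Simplified = 8:13
As a decimal: 8/13 ≈ 0.62


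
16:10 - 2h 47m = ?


Start: 970 minutes from midnight
Subtract: 167 minutes
Remaining: 970 - 167 = 803
Hours: 13, Minutes: 23

13:23


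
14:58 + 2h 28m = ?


Start: 898 minutes from midnight
Add: 148 minutes
Total: 1046 minutes
Hours: 1046 ÷ 60 = 17 remainder 26

17:26


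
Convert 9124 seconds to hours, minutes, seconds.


2h 32m 4s

Hours: 9124 ÷ 3600 = 2 remainder 1924
Minutes: 1924 ÷ 60 = 32 remainder 4
Seconds: 4


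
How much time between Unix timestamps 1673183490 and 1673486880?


303390 seconds (84.3 hours / 3.51 days)

Difference = 1673486880 - 1673183490 = 303390 seconds
In hours: 303390 / 3600 ≈ 84.3
In days: 303390 / 86400 ≈ 3.51


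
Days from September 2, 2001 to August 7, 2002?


From September 2, 2001 to August 7, 2002
Rest of September 2001: 30 - 2 = 28
Full months: October 31, November 30, December 31, January 31, February 2002 28, March 31, April 30, May 31, June 30, July 31
Days into August 2002: 7
Total = 28 + 31 + 30 + 31 + 31 + 28 + 31 + 30 + 31 + 30 + 31 + 7 = 339 days

339 days


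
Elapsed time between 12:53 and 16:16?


3h 23m

End time in minutes: 16×60 + 16 = 976
Start time in minutes: 12×60 + 53 = 773
Difference = 976 - 773 = 203 minutes
= 3 hours 23 minutes


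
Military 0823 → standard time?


8:23 AM

Hour: 8
8 < 12 → AM


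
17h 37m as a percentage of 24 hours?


Total minutes: 17×60 + 37 = 1057
Day = 24×60 = 1440 minutes
Fraction = 1057/1440 ≈ 0.7340
As a percentage: 1057/1440 × 100 ≈ 73.40%

0.7340 (73.40%)


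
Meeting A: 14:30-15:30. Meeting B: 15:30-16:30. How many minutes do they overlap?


Meeting A: 870-930 (in minutes from midnight)
Meeting B: 930-990
Overlap start = max(870, 930) = 930
Overlap end = min(930, 990) = 930
Overlap = max(0, 930 - 930) = 0 min

0 minutes


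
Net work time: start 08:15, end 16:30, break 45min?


Total time = (16×60+30) - (8×60+15)
= 990 - 495 = 495 min
Minus break: 495 - 45 = 450 min
= 7h 30m

7h 30m (450 minutes)


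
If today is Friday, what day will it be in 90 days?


Thursday

Start: Friday (index 4)
(4 + 90) mod 7
= 94 mod 7
= 3
Index 3 → Thursday


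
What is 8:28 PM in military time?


20:28

Input: 8:28 PM
PM: 8 + 12 = 20


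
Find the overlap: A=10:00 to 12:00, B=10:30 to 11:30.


60 minutes

Meeting A: 600-720 (in minutes from midnight)
Meeting B: 630-690
Overlap start = max(600, 630) = 630
Overlap end = min(720, 690) = 690
Overlap = max(0, 690 - 630) = 60 min


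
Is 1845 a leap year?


Rules: divisible by 4 AND (not by 100 OR by 400)
1845 ÷ 4 = 461 remainder 1 → not divisible by 4
Not divisible by 4 → not a leap year

No


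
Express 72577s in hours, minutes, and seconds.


20h 9m 37s

Hours: 72577 ÷ 3600 = 20 remainder 577
Minutes: 577 ÷ 60 = 9 remainder 37
Seconds: 37


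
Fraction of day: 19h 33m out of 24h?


Total minutes: 19×60 + 33 = 1173
Day = 24×60 = 1440 minutes
Fraction = 1173/1440 ≈ 0.8146
As a percentage: 1173/1440 × 100 ≈ 81.46%

0.8146 (81.46%)


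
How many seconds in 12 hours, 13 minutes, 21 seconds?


44001 seconds

Hours: 12 × 3600 = 43200
Minutes: 13 × 60 = 780
Seconds: 21
Total = 43200 + 780 + 21 = 44001


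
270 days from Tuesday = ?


Saturday

Start: Tuesday (index 1)
(1 + 270) mod 7
= 271 mod 7
= 5
Index 5 → Saturday


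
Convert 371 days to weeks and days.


53 weeks 0 days

Weeks: 371 ÷ 7 = 53 remainder 0


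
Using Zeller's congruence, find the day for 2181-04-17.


Tuesday

Zeller's congruence:
q=17, m=4, k=81, j=21
h = (17 + ⌊13×5/5⌋ + 81 + ⌊81/4⌋ + ⌊21/4⌋ - 2×21) mod 7
= (17 + 13 + 81 + 20 + 5 - 42) mod 7
= 94 mod 7 = 3
h=3 → Tuesday


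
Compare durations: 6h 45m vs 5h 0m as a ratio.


27:20 (1.35)

Duration 1: 405 minutes
Duration 2: 300 minutes
Ratio = 405:300
GCD = 15
Simplified = 27:20
As a decimal: 27/20 = 1.35


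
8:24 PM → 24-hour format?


20:24

Input: 8:24 PM
PM: 8 + 12 = 20


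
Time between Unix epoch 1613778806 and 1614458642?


Difference = 1614458642 - 1613778806 = 679836 seconds
In hours: 679836 / 3600 ≈ 188.8
In days: 679836 / 86400 ≈ 7.87

679836 seconds (188.8 hours / 7.87 days)


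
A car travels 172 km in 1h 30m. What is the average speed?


114.7 km/h

Distance: 172 km
Time: 1h 30m = 90 min = 90/60 = 3/2 hours
Speed = 172 ÷ (3/2) = 172 × 2 / 3 = 344/3 ≈ 114.7 km/h


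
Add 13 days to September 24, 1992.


Start: September 24, 1992
Add 13 days
September 24 → October 1: 30 - 24 + 1 = 7 days (13 - 7 = 6 left)
October 1 + 6 = October 7, 1992

October 7, 1992


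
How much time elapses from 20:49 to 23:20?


2h 31m

End time in minutes: 23×60 + 20 = 1400
Start time in minutes: 20×60 + 49 = 1249
Difference = 1400 - 1249 = 151 minutes
= 2 hours 31 minutes


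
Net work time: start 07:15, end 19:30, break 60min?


Total time = (19×60+30) - (7×60+15)
= 1170 - 435 = 735 min
Minus break: 735 - 60 = 675 min
= 11h 15m

11h 15m (675 minutes)


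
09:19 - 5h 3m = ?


Start: 559 minutes from midnight
Subtract: 303 minutes
Remaining: 559 - 303 = 256
Hours: 4, Minutes: 16

04:16


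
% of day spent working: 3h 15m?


Time: 195 minutes
Day: 1440 minutes
Percentage = (195/1440) × 100 ≈ 13.5%

13.5%


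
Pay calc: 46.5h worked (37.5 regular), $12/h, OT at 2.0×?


Regular: 37.5h × $12 = $450.00
Overtime: 46.5 - 37.5 = 9.0h
OT pay: 9.0h × $12 × 2.0 = $216.00
Total = $450.00 + $216.00 = $666.00

$666.00


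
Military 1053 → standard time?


10:53 AM

Hour: 10
10 < 12 → AM


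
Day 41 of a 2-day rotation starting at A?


Shifts: A, B
Start: A (index 0)
Day 41: (0 + 41 - 1) mod 2
= 40 mod 2
= 0
Index 0 → shift A

Shift A


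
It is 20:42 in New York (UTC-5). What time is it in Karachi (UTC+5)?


Time difference = UTC+5 - UTC-5 = +10 hours
New hour = (20 + 10) mod 24
= 30 mod 24 = 6
Minutes unchanged → 06:42; 30 ≥ 24 → next day

06:42 (next day)


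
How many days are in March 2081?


Month: March (month 3)
March has 31 days

31 days


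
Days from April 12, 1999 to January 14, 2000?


From April 12, 1999 to January 14, 2000
Rest of April 1999: 30 - 12 = 18
Full months: May 31, June 30, July 31, August 31, September 30, October 31, November 30, December 31
Days into January 2000: 14
Total = 18 + 31 + 30 + 31 + 31 + 30 + 31 + 30 + 31 + 14 = 277 days

277 days


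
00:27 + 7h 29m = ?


Start: 27 minutes from midnight
Add: 449 minutes
Total: 476 minutes
Hours: 476 ÷ 60 = 7 remainder 56

07:56


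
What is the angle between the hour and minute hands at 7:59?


114.5°

Hour hand = 7×30 + 59×0.5 = 239.5°
Minute hand = 59×6 = 354°
Difference = |239.5 - 354| = 114.5°


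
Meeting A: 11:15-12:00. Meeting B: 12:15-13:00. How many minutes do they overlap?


0 minutes

Meeting A: 675-720 (in minutes from midnight)
Meeting B: 735-780
Overlap start = max(675, 735) = 735
Overlap end = min(720, 780) = 720
Overlap = max(0, 720 - 735) = 0 min


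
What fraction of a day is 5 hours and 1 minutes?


Total minutes: 5×60 + 1 = 301
Day = 24×60 = 1440 minutes
Fraction = 301/1440 ≈ 0.2090
As a percentage: 301/1440 × 100 ≈ 20.90%

0.2090 (20.90%)


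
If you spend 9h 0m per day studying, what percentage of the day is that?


Time: 540 minutes
Day: 1440 minutes
Percentage = (540/1440) × 100 = 37.5%

37.5%


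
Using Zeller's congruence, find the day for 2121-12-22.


Monday

Zeller's congruence:
q=22, m=12, k=21, j=21
h = (22 + ⌊13×13/5⌋ + 21 + ⌊21/4⌋ + ⌊21/4⌋ - 2×21) mod 7
= (22 + 33 + 21 + 5 + 5 - 42) mod 7
= 44 mod 7 = 2
h=2 → Monday


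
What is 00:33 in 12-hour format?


12:33 AM

Hour: 0
0 → 12 AM (midnight)


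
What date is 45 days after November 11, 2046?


December 26, 2046

Start: November 11, 2046
Add 45 days
November 11 → December 1: 30 - 11 + 1 = 20 days (45 - 20 = 25 left)
December 1 + 25 = December 26, 2046


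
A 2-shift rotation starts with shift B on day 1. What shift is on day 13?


Shift B

Shifts: A, B
Start: B (index 1)
Day 13: (1 + 13 - 1) mod 2
= 13 mod 2
= 1
Index 1 → shift B


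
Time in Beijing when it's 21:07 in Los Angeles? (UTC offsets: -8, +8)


13:07 (next day)

Time difference = UTC+8 - UTC-8 = +16 hours
New hour = (21 + 16) mod 24
= 37 mod 24 = 13
Minutes unchanged → 13:07; 37 ≥ 24 → next day


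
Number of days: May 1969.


Month: May (month 5)
May has 31 days

31 days


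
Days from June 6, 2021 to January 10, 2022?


From June 6, 2021 to January 10, 2022
Rest of June 2021: 30 - 6 = 24
Full months: July 31, August 31, September 30, October 31, November 30, December 31
Days into January 2022: 10
Total = 24 + 31 + 31 + 30 + 31 + 30 + 31 + 10 = 218 days

218 days


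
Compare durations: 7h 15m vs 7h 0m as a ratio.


29:28 (1.04)

Duration 1: 435 minutes
Duration 2: 420 minutes
Ratio = 435:420
GCD = 15
Simplified = 29:28
As a decimal: 29/28 ≈ 1.04


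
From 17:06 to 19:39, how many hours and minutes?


2h 33m

End time in minutes: 19×60 + 39 = 1179
Start time in minutes: 17×60 + 6 = 1026
Difference = 1179 - 1026 = 153 minutes
= 2 hours 33 minutes


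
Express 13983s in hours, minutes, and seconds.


3h 53m 3s

Hours: 13983 ÷ 3600 = 3 remainder 3183
Minutes: 3183 ÷ 60 = 53 remainder 3
Seconds: 3


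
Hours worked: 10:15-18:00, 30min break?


7h 15m (435 minutes)

Total time = (18×60+0) - (10×60+15)
= 1080 - 615 = 465 min
Minus break: 465 - 30 = 435 min
= 7h 15m


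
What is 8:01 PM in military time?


20:01

Input: 8:01 PM
PM: 8 + 12 = 20


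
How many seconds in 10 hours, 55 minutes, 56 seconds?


39356 seconds

Hours: 10 × 3600 = 36000
Minutes: 55 × 60 = 3300
Seconds: 56
Total = 36000 + 3300 + 56 = 39356


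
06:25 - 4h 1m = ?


02:24

Start: 385 minutes from midnight
Subtract: 241 minutes
Remaining: 385 - 241 = 144
Hours: 2, Minutes: 24


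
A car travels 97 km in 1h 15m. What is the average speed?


77.6 km/h

Distance: 97 km
Time: 1h 15m = 75 min = 75/60 = 5/4 hours
Speed = 97 ÷ (5/4) = 97 × 4 / 5 = 388/5 = 77.6 km/h


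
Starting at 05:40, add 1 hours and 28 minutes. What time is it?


07:08

Start: 340 minutes from midnight
Add: 88 minutes
Total: 428 minutes
Hours: 428 ÷ 60 = 7 remainder 8


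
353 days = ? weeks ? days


Weeks: 353 ÷ 7 = 50 remainder 3

50 weeks 3 days


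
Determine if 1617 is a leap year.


No

Rules: divisible by 4 AND (not by 100 OR by 400)
1617 ÷ 4 = 404 remainder 1 → not divisible by 4
Not divisible by 4 → not a leap year


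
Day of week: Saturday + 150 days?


Tuesday

Start: Saturday (index 5)
(5 + 150) mod 7
= 155 mod 7
= 1
Index 1 → Tuesday


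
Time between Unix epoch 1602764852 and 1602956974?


Difference = 1602956974 - 1602764852 = 192122 seconds
In hours: 192122 / 3600 ≈ 53.4
In days: 192122 / 86400 ≈ 2.22

192122 seconds (53.4 hours / 2.22 days)


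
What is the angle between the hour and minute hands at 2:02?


49.0°

Hour hand = 2×30 + 2×0.5 = 61.0°
Minute hand = 2×6 = 12°
Difference = |61.0 - 12| = 49.0°


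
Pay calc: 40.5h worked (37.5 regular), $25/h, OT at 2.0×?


Regular: 37.5h × $25 = $937.50
Overtime: 40.5 - 37.5 = 3.0h
OT pay: 3.0h × $25 × 2.0 = $150.00
Total = $937.50 + $150.00 = $1087.50

$1087.50


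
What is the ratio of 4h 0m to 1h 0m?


4:1 (4.00)

Duration 1: 240 minutes
Duration 2: 60 minutes
Ratio = 240:60
GCD = 60
Simplified = 4:1
As a decimal: 4/1 = 4.00


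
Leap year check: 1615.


No

Rules: divisible by 4 AND (not by 100 OR by 400)
1615 ÷ 4 = 403 remainder 3 → not divisible by 4
Not divisible by 4 → not a leap year


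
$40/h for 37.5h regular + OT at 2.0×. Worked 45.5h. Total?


$2140.00

Regular: 37.5h × $40 = $1500.00
Overtime: 45.5 - 37.5 = 8.0h
OT pay: 8.0h × $40 × 2.0 = $640.00
Total = $1500.00 + $640.00 = $2140.00


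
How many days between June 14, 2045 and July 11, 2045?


27 days

From June 14, 2045 to July 11, 2045
Rest of June 2045: 30 - 14 = 16
Days into July 2045: 11
Total = 16 + 11 = 27 days


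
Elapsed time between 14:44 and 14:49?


0h 5m

End time in minutes: 14×60 + 49 = 889
Start time in minutes: 14×60 + 44 = 884
Difference = 889 - 884 = 5 minutes
= 0 hours 5 minutes


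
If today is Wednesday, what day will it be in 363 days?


Tuesday

Start: Wednesday (index 2)
(2 + 363) mod 7
= 365 mod 7
= 1
Index 1 → Tuesday


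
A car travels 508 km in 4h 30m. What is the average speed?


112.9 km/h

Distance: 508 km
Time: 4h 30m = 270 min = 270/60 = 9/2 hours
Speed = 508 ÷ (9/2) = 508 × 2 / 9 = 1016/9 ≈ 112.9 km/h


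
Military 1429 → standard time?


2:29 PM

Hour: 14
14 - 12 = 2 → PM


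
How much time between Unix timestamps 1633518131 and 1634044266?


526135 seconds (146.1 hours / 6.09 days)

Difference = 1634044266 - 1633518131 = 526135 seconds
In hours: 526135 / 3600 ≈ 146.1
In days: 526135 / 86400 ≈ 6.09


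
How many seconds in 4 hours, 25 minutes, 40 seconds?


15940 seconds

Hours: 4 × 3600 = 14400
Minutes: 25 × 60 = 1500
Seconds: 40
Total = 14400 + 1500 + 40 = 15940


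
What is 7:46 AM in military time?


07:46

Input: 7:46 AM
AM hour stays: 7


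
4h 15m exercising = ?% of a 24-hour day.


17.7%

Time: 255 minutes
Day: 1440 minutes
Percentage = (255/1440) × 100 ≈ 17.7%


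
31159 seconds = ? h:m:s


8h 39m 19s

Hours: 31159 ÷ 3600 = 8 remainder 2359
Minutes: 2359 ÷ 60 = 39 remainder 19
Seconds: 19


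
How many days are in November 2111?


30 days

Month: November (month 11)
November has 30 days


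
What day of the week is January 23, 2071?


Zeller's congruence:
q=23, m=13, k=70, j=20
h = (23 + ⌊13×14/5⌋ + 70 + ⌊70/4⌋ + ⌊20/4⌋ - 2×20) mod 7
= (23 + 36 + 70 + 17 + 5 - 40) mod 7
= 111 mod 7 = 6
h=6 → Friday

Friday


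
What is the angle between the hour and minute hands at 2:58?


Hour hand = 2×30 + 58×0.5 = 89.0°
Minute hand = 58×6 = 348°
Difference = |89.0 - 348| = 259.0°
Since > 180°: 360 - 259.0 = 101.0°

101.0°


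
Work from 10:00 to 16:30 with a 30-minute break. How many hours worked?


6h 0m (360 minutes)

Total time = (16×60+30) - (10×60+0)
= 990 - 600 = 390 min
Minus break: 390 - 30 = 360 min
= 6h 0m


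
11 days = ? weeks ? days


1 weeks 4 days

Weeks: 11 ÷ 7 = 1 remainder 4


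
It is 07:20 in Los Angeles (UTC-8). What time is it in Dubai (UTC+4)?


Time difference = UTC+4 - UTC-8 = +12 hours
New hour = (7 + 12) mod 24
= 19 mod 24 = 19
Minutes unchanged → 19:20

19:20


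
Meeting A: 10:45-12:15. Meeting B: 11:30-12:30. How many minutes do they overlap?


Meeting A: 645-735 (in minutes from midnight)
Meeting B: 690-750
Overlap start = max(645, 690) = 690
Overlap end = min(735, 750) = 735
Overlap = max(0, 735 - 690) = 45 min

45 minutes


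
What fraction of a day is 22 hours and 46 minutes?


Total minutes: 22×60 + 46 = 1366
Day = 24×60 = 1440 minutes
Fraction = 1366/1440 ≈ 0.9486
As a percentage: 1366/1440 × 100 ≈ 94.86%

0.9486 (94.86%)


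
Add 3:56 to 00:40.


04:36

Start: 40 minutes from midnight
Add: 236 minutes
Total: 276 minutes
Hours: 276 ÷ 60 = 4 remainder 36


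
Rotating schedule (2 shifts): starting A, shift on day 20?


Shift B

Shifts: A, B
Start: A (index 0)
Day 20: (0 + 20 - 1) mod 2
= 19 mod 2
= 1
Index 1 → shift B


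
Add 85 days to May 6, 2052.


July 30, 2052

Start: May 6, 2052
Add 85 days
May 6 → June 1: 31 - 6 + 1 = 26 days (85 - 26 = 59 left)
June 1 → July 1: 30 - 1 + 1 = 30 days (59 - 30 = 29 left)
July 1 + 29 = July 30, 2052


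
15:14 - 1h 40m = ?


13:34

Start: 914 minutes from midnight
Subtract: 100 minutes
Remaining: 914 - 100 = 814
Hours: 13, Minutes: 34


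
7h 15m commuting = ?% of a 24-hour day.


30.2%

Time: 435 minutes
Day: 1440 minutes
Percentage = (435/1440) × 100 ≈ 30.2%


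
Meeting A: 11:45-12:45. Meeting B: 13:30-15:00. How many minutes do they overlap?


Meeting A: 705-765 (in minutes from midnight)
Meeting B: 810-900
Overlap start = max(705, 810) = 810
Overlap end = min(765, 900) = 765
Overlap = max(0, 765 - 810) = 0 min

0 minutes


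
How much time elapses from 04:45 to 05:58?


1h 13m

End time in minutes: 5×60 + 58 = 358
Start time in minutes: 4×60 + 45 = 285
Difference = 358 - 285 = 73 minutes
= 1 hours 13 minutes


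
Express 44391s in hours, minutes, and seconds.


12h 19m 51s

Hours: 44391 ÷ 3600 = 12 remainder 1191
Minutes: 1191 ÷ 60 = 19 remainder 51
Seconds: 51


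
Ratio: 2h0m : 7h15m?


8:29 (0.28)

Duration 1: 120 minutes
Duration 2: 435 minutes
Ratio = 120:435
GCD = 15
Simplified = 8:29
As a decimal: 8/29 ≈ 0.28


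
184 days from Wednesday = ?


Start: Wednesday (index 2)
(2 + 184) mod 7
= 186 mod 7
= 4
Index 4 → Friday

Friday


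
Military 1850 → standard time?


6:50 PM

Hour: 18
18 - 12 = 6 → PM


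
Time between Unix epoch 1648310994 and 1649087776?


Difference = 1649087776 - 1648310994 = 776782 seconds
In hours: 776782 / 3600 ≈ 215.8
In days: 776782 / 86400 ≈ 8.99

776782 seconds (215.8 hours / 8.99 days)
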